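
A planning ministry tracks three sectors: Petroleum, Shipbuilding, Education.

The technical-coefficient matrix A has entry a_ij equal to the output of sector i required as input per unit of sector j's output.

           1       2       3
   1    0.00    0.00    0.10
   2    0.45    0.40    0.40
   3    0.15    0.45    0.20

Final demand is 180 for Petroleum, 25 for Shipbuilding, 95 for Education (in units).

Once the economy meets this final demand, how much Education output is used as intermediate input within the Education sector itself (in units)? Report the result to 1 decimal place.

z_33 = 89.3

I − A =
  [   1.00     0.00    -0.10]
  [  -0.45     0.60    -0.40]
  [  -0.15    -0.45     0.80]
Cofactors of I−A, C_ij = (−1)^(i+j)·(minor ij) (rows/columns in the sector order above):
  C_11 = (0.60)(0.80) − (-0.40)(-0.45) = 0.3000
  C_12 = −[(-0.45)(0.80) − (-0.40)(-0.15)] = 0.4200
  C_13 = (-0.45)(-0.45) − (0.60)(-0.15) = 0.2925
  C_21 = −[(0.00)(0.80) − (-0.10)(-0.45)] = 0.0450
  C_22 = (1.00)(0.80) − (-0.10)(-0.15) = 0.7850
  C_23 = −[(1.00)(-0.45) − (0.00)(-0.15)] = 0.4500
  C_31 = (0.00)(-0.40) − (-0.10)(0.60) = 0.0600
  C_32 = −[(1.00)(-0.40) − (-0.10)(-0.45)] = 0.4450
  C_33 = (1.00)(0.60) − (0.00)(-0.45) = 0.6000
det(I−A) = Σ_j (I−A)_1j·C_1j = (1.00)(0.3000) + (0.00)(0.4200) + (-0.10)(0.2925) = 0.27075
adj(I−A) = Cᵀ =
  [ 0.3000   0.0450   0.0600]
  [ 0.4200   0.7850   0.4450]
  [ 0.2925   0.4500   0.6000]
(I − A)⁻¹ = adj(I−A) / det(I−A) ≈
  [   1.1080     0.1662     0.2216]
  [   1.5512     2.8994     1.6436]
  [   1.0803     1.6620     2.2161]
First solve x = (I − A)⁻¹ d = adj(I−A)·d / det(I−A); in particular x_3 = (0.2925·180 + 0.4500·25 + 0.6000·95) / 0.27075 = 120.90 / 0.27075 ≈ 446.537.
Intermediate flow from 3 to 3: z_33 = a_33 · x_3 = 0.20 × 120.90 / 0.27075 = 24.18 / 0.27075 ≈ 89.3.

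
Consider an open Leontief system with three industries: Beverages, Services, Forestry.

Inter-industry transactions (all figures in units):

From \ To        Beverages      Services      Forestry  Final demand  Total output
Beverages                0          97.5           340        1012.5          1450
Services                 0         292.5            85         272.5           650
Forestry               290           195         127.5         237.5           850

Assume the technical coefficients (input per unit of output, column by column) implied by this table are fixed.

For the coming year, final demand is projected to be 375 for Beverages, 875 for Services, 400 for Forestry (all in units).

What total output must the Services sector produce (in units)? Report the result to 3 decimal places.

Technical coefficients a_ij = z_ij / X_j:
  a_11 = 0/1450 = 0.00, a_21 = 0/1450 = 0.00, a_31 = 290/1450 = 0.20
  a_12 = 97.5/650 = 0.15, a_22 = 292.5/650 = 0.45, a_32 = 195/650 = 0.30
  a_13 = 340/850 = 0.40, a_23 = 85/850 = 0.10, a_33 = 127.5/850 = 0.15
I − A =
  [   1.00    -0.15    -0.40]
  [   0.00     0.55    -0.10]
  [  -0.20    -0.30     0.85]
Cofactors of I−A, C_ij = (−1)^(i+j)·(minor ij) (rows/columns in the sector order above):
  C_11 = (0.55)(0.85) − (-0.10)(-0.30) = 0.4375
  C_12 = −[(0.00)(0.85) − (-0.10)(-0.20)] = 0.0200
  C_13 = (0.00)(-0.30) − (0.55)(-0.20) = 0.1100
  C_21 = −[(-0.15)(0.85) − (-0.40)(-0.30)] = 0.2475
  C_22 = (1.00)(0.85) − (-0.40)(-0.20) = 0.7700
  C_23 = −[(1.00)(-0.30) − (-0.15)(-0.20)] = 0.3300
  C_31 = (-0.15)(-0.10) − (-0.40)(0.55) = 0.2350
  C_32 = −[(1.00)(-0.10) − (-0.40)(0.00)] = 0.1000
  C_33 = (1.00)(0.55) − (-0.15)(0.00) = 0.5500
det(I−A) = Σ_j (I−A)_1j·C_1j = (1.00)(0.4375) + (-0.15)(0.0200) + (-0.40)(0.1100) = 0.3905
adj(I−A) = Cᵀ =
  [ 0.4375   0.2475   0.2350]
  [ 0.0200   0.7700   0.1000]
  [ 0.1100   0.3300   0.5500]
(I − A)⁻¹ = adj(I−A) / det(I−A) ≈
  [   1.1204     0.6338     0.6018]
  [   0.0512     1.9718     0.2561]
  [   0.2817     0.8451     1.4085]
x = (I − A)⁻¹ d = adj(I−A)·d / det(I−A), with det(I−A) = 0.3905:
  x_1 = (0.4375·375 + 0.2475·875 + 0.2350·400) / 0.3905 = 474.625 / 0.3905 ≈ 1215.429
  x_2 = (0.0200·375 + 0.7700·875 + 0.1000·400) / 0.3905 = 721.25 / 0.3905 ≈ 1846.991
  x_3 = (0.1100·375 + 0.3300·875 + 0.5500·400) / 0.3905 = 550.00 / 0.3905 ≈ 1408.451

x_2 = 1846.991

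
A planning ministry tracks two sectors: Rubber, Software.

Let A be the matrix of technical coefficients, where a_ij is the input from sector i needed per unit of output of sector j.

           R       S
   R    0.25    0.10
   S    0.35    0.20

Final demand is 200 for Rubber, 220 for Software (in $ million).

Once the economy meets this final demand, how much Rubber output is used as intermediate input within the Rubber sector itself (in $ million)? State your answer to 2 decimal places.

z_RR = 80.53

I − A =
  [   0.75    -0.10]
  [  -0.35     0.80]
det(I−A) = (0.75)(0.80) − (-0.10)(-0.35) = 0.5650
adj(I−A) = [[0.80, 0.10], [0.35, 0.75]]
(I − A)⁻¹ = adj(I−A) / det(I−A) ≈
  [   1.4159     0.1770]
  [   0.6195     1.3274]
First solve x = (I − A)⁻¹ d = adj(I−A)·d / det(I−A); in particular x_R = (0.80·200 + 0.10·220) / 0.5650 = 182.00 / 0.5650 ≈ 322.1239.
Intermediate flow from R to R: z_RR = a_RR · x_R = 0.25 × 182.00 / 0.5650 = 45.50 / 0.5650 ≈ 80.53.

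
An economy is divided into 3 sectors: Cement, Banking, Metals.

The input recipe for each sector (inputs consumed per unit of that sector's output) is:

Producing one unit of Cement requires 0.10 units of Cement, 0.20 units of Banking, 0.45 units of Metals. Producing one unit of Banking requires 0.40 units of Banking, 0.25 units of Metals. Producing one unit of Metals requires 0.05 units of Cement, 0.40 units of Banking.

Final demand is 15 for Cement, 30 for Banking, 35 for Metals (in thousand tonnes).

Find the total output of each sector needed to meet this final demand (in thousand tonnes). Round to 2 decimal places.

I − A =
  [   0.90     0.00    -0.05]
  [  -0.20     0.60    -0.40]
  [  -0.45    -0.25     1.00]
Cofactors of I−A, C_ij = (−1)^(i+j)·(minor ij) (rows/columns in the sector order above):
  C_11 = (0.60)(1.00) − (-0.40)(-0.25) = 0.5000
  C_12 = −[(-0.20)(1.00) − (-0.40)(-0.45)] = 0.3800
  C_13 = (-0.20)(-0.25) − (0.60)(-0.45) = 0.3200
  C_21 = −[(0.00)(1.00) − (-0.05)(-0.25)] = 0.0125
  C_22 = (0.90)(1.00) − (-0.05)(-0.45) = 0.8775
  C_23 = −[(0.90)(-0.25) − (0.00)(-0.45)] = 0.2250
  C_31 = (0.00)(-0.40) − (-0.05)(0.60) = 0.0300
  C_32 = −[(0.90)(-0.40) − (-0.05)(-0.20)] = 0.3700
  C_33 = (0.90)(0.60) − (0.00)(-0.20) = 0.5400
det(I−A) = Σ_j (I−A)_1j·C_1j = (0.90)(0.5000) + (0.00)(0.3800) + (-0.05)(0.3200) = 0.4340
adj(I−A) = Cᵀ =
  [ 0.5000   0.0125   0.0300]
  [ 0.3800   0.8775   0.3700]
  [ 0.3200   0.2250   0.5400]
(I − A)⁻¹ = adj(I−A) / det(I−A) ≈
  [   1.1521     0.0288     0.0691]
  [   0.8756     2.0219     0.8525]
  [   0.7373     0.5184     1.2442]
x = (I − A)⁻¹ d = adj(I−A)·d / det(I−A), with det(I−A) = 0.4340:
  x_1 = (0.5000·15 + 0.0125·30 + 0.0300·35) / 0.4340 = 8.925 / 0.4340 ≈ 20.56
  x_2 = (0.3800·15 + 0.8775·30 + 0.3700·35) / 0.4340 = 44.975 / 0.4340 ≈ 103.63
  x_3 = (0.3200·15 + 0.2250·30 + 0.5400·35) / 0.4340 = 30.45 / 0.4340 ≈ 70.16

x_1 = 20.56, x_2 = 103.63, x_3 = 70.16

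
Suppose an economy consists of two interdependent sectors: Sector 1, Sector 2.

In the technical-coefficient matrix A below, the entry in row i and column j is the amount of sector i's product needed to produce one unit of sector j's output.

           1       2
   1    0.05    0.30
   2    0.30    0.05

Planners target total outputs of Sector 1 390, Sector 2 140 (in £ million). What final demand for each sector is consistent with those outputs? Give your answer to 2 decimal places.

I − A =
  [   0.95    -0.30]
  [  -0.30     0.95]
d = (I − A) x:
  d_1 = (+0.95)·390 + (-0.30)·140 = 328.50
  d_2 = (-0.30)·390 + (+0.95)·140 = 16.00

d_1 = 328.50, d_2 = 16.00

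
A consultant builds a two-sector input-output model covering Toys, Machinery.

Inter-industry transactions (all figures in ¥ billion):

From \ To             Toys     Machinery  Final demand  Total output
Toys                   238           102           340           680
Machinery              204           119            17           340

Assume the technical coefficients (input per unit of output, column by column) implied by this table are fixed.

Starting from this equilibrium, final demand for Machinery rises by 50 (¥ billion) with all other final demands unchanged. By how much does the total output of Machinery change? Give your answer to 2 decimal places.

Δx_M = 97.74

Technical coefficients a_ij = z_ij / X_j:
  a_TT = 238/680 = 0.35, a_MT = 204/680 = 0.30
  a_TM = 102/340 = 0.30, a_MM = 119/340 = 0.35
I − A =
  [   0.65    -0.30]
  [  -0.30     0.65]
det(I−A) = (0.65)(0.65) − (-0.30)(-0.30) = 0.3325
adj(I−A) = [[0.65, 0.30], [0.30, 0.65]]
(I − A)⁻¹ = adj(I−A) / det(I−A) ≈
  [   1.9549     0.9023]
  [   0.9023     1.9549]
Δx = (I − A)⁻¹ Δd with Δd having +50 in the Machinery component and 0 elsewhere.
So Δx_M = L_MM · (+50), where L_MM = adj(I−A)_MM / det(I−A) = 0.65 / 0.3325.
Δx_M = 0.65 × (+50) / 0.3325 = 32.50 / 0.3325 ≈ 97.74.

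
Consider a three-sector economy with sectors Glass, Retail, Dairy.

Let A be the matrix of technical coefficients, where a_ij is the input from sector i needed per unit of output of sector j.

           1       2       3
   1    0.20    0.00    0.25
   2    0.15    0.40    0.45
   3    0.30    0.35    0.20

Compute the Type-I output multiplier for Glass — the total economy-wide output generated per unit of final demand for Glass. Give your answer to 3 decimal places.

m_1 = 4.053

I − A =
  [   0.80     0.00    -0.25]
  [  -0.15     0.60    -0.45]
  [  -0.30    -0.35     0.80]
Cofactors of I−A, C_ij = (−1)^(i+j)·(minor ij) (rows/columns in the sector order above):
  C_11 = (0.60)(0.80) − (-0.45)(-0.35) = 0.3225
  C_12 = −[(-0.15)(0.80) − (-0.45)(-0.30)] = 0.2550
  C_13 = (-0.15)(-0.35) − (0.60)(-0.30) = 0.2325
  C_21 = −[(0.00)(0.80) − (-0.25)(-0.35)] = 0.0875
  C_22 = (0.80)(0.80) − (-0.25)(-0.30) = 0.5650
  C_23 = −[(0.80)(-0.35) − (0.00)(-0.30)] = 0.2800
  C_31 = (0.00)(-0.45) − (-0.25)(0.60) = 0.1500
  C_32 = −[(0.80)(-0.45) − (-0.25)(-0.15)] = 0.3975
  C_33 = (0.80)(0.60) − (0.00)(-0.15) = 0.4800
det(I−A) = Σ_j (I−A)_1j·C_1j = (0.80)(0.3225) + (0.00)(0.2550) + (-0.25)(0.2325) = 0.199875
adj(I−A) = Cᵀ =
  [ 0.3225   0.0875   0.1500]
  [ 0.2550   0.5650   0.3975]
  [ 0.2325   0.2800   0.4800]
(I − A)⁻¹ = adj(I−A) / det(I−A) ≈
  [   1.6135     0.4378     0.7505]
  [   1.2758     2.8268     1.9887]
  [   1.1632     1.4009     2.4015]
The output multiplier for sector j is the column-j sum of the Leontief inverse (I − A)⁻¹ = adj(I−A) / det(I−A).
Column 1 of adj(I−A): (0.3225, 0.2550, 0.2325); det(I−A) = 0.199875.
m_1 = (0.3225 + 0.2550 + 0.2325) / 0.199875 = 0.81 / 0.199875 ≈ 4.053.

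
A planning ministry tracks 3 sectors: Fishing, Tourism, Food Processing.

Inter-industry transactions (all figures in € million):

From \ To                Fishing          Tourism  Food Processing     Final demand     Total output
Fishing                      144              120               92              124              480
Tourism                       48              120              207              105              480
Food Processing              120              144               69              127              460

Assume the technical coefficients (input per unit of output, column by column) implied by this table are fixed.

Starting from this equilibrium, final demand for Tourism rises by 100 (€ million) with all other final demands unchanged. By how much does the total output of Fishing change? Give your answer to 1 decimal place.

Δx_1 = 105.3

Technical coefficients a_ij = z_ij / X_j:
  a_11 = 144/480 = 0.30, a_21 = 48/480 = 0.10, a_31 = 120/480 = 0.25
  a_12 = 120/480 = 0.25, a_22 = 120/480 = 0.25, a_32 = 144/480 = 0.30
  a_13 = 92/460 = 0.20, a_23 = 207/460 = 0.45, a_33 = 69/460 = 0.15
I − A =
  [   0.70    -0.25    -0.20]
  [  -0.10     0.75    -0.45]
  [  -0.25    -0.30     0.85]
Cofactors of I−A, C_ij = (−1)^(i+j)·(minor ij) (rows/columns in the sector order above):
  C_11 = (0.75)(0.85) − (-0.45)(-0.30) = 0.5025
  C_12 = −[(-0.10)(0.85) − (-0.45)(-0.25)] = 0.1975
  C_13 = (-0.10)(-0.30) − (0.75)(-0.25) = 0.2175
  C_21 = −[(-0.25)(0.85) − (-0.20)(-0.30)] = 0.2725
  C_22 = (0.70)(0.85) − (-0.20)(-0.25) = 0.5450
  C_23 = −[(0.70)(-0.30) − (-0.25)(-0.25)] = 0.2725
  C_31 = (-0.25)(-0.45) − (-0.20)(0.75) = 0.2625
  C_32 = −[(0.70)(-0.45) − (-0.20)(-0.10)] = 0.3350
  C_33 = (0.70)(0.75) − (-0.25)(-0.10) = 0.5000
det(I−A) = Σ_j (I−A)_1j·C_1j = (0.70)(0.5025) + (-0.25)(0.1975) + (-0.20)(0.2175) = 0.258875
adj(I−A) = Cᵀ =
  [ 0.5025   0.2725   0.2625]
  [ 0.1975   0.5450   0.3350]
  [ 0.2175   0.2725   0.5000]
(I − A)⁻¹ = adj(I−A) / det(I−A) ≈
  [   1.9411     1.0526     1.0140]
  [   0.7629     2.1053     1.2941]
  [   0.8402     1.0526     1.9314]
Δx = (I − A)⁻¹ Δd with Δd having +100 in the Tourism component and 0 elsewhere.
So Δx_1 = L_12 · (+100), where L_12 = adj(I−A)_12 / det(I−A) = 0.2725 / 0.258875.
Δx_1 = 0.2725 × (+100) / 0.258875 = 27.25 / 0.258875 ≈ 105.3.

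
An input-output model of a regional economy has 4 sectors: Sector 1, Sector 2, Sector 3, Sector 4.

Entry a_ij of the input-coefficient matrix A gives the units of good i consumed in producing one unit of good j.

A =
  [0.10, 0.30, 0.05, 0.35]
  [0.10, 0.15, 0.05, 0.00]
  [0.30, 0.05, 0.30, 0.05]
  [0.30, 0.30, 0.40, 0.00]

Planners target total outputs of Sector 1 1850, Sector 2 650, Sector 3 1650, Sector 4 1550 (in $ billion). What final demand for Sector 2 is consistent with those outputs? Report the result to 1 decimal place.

I − A =
  [   0.90    -0.30    -0.05    -0.35]
  [  -0.10     0.85    -0.05     0.00]
  [  -0.30    -0.05     0.70    -0.05]
  [  -0.30    -0.30    -0.40     1.00]
d = (I − A) x:
  d_1 = (+0.90)·1850 + (-0.30)·650 + (-0.05)·1650 + (-0.35)·1550 = 845.0
  d_2 = (-0.10)·1850 + (+0.85)·650 + (-0.05)·1650 + (+0.00)·1550 = 285.0
  d_3 = (-0.30)·1850 + (-0.05)·650 + (+0.70)·1650 + (-0.05)·1550 = 490.0
  d_4 = (-0.30)·1850 + (-0.30)·650 + (-0.40)·1650 + (+1.00)·1550 = 140.0

d_2 = 285.0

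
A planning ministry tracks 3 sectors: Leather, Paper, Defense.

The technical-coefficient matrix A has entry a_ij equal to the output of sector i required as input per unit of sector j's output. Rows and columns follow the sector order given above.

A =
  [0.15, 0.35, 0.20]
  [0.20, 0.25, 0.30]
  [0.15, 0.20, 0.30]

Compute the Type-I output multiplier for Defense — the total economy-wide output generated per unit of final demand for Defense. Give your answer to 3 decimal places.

m_3 = 3.725

I − A =
  [   0.85    -0.35    -0.20]
  [  -0.20     0.75    -0.30]
  [  -0.15    -0.20     0.70]
Cofactors of I−A, C_ij = (−1)^(i+j)·(minor ij) (rows/columns in the sector order above):
  C_11 = (0.75)(0.70) − (-0.30)(-0.20) = 0.4650
  C_12 = −[(-0.20)(0.70) − (-0.30)(-0.15)] = 0.1850
  C_13 = (-0.20)(-0.20) − (0.75)(-0.15) = 0.1525
  C_21 = −[(-0.35)(0.70) − (-0.20)(-0.20)] = 0.2850
  C_22 = (0.85)(0.70) − (-0.20)(-0.15) = 0.5650
  C_23 = −[(0.85)(-0.20) − (-0.35)(-0.15)] = 0.2225
  C_31 = (-0.35)(-0.30) − (-0.20)(0.75) = 0.2550
  C_32 = −[(0.85)(-0.30) − (-0.20)(-0.20)] = 0.2950
  C_33 = (0.85)(0.75) − (-0.35)(-0.20) = 0.5675
det(I−A) = Σ_j (I−A)_1j·C_1j = (0.85)(0.4650) + (-0.35)(0.1850) + (-0.20)(0.1525) = 0.3000
adj(I−A) = Cᵀ =
  [ 0.4650   0.2850   0.2550]
  [ 0.1850   0.5650   0.2950]
  [ 0.1525   0.2225   0.5675]
(I − A)⁻¹ = adj(I−A) / det(I−A) ≈
  [   1.5500     0.9500     0.8500]
  [   0.6167     1.8833     0.9833]
  [   0.5083     0.7417     1.8917]
The output multiplier for sector j is the column-j sum of the Leontief inverse (I − A)⁻¹ = adj(I−A) / det(I−A).
Column 3 of adj(I−A): (0.2550, 0.2950, 0.5675); det(I−A) = 0.3000.
m_3 = (0.2550 + 0.2950 + 0.5675) / 0.3000 = 1.1175 / 0.3000 = 3.725.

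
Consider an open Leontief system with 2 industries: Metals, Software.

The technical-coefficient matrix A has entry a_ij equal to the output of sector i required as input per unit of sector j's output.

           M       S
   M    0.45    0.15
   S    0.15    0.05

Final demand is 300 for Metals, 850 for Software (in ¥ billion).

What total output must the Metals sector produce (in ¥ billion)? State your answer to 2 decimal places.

x_M = 825.00

I − A =
  [   0.55    -0.15]
  [  -0.15     0.95]
det(I−A) = (0.55)(0.95) − (-0.15)(-0.15) = 0.5000
adj(I−A) = [[0.95, 0.15], [0.15, 0.55]]
(I − A)⁻¹ = adj(I−A) / det(I−A) ≈
  [   1.9000     0.3000]
  [   0.3000     1.1000]
x = (I − A)⁻¹ d = adj(I−A)·d / det(I−A), with det(I−A) = 0.5000:
  x_M = (0.95·300 + 0.15·850) / 0.5000 = 412.50 / 0.5000 = 825.00
  x_S = (0.15·300 + 0.55·850) / 0.5000 = 512.50 / 0.5000 = 1025.00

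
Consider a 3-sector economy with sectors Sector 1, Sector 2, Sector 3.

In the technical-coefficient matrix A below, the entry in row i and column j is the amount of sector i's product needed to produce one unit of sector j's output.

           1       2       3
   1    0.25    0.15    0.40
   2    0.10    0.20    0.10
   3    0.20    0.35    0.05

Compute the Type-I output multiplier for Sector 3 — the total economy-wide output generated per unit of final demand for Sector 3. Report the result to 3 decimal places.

m_3 = 2.308

I − A =
  [   0.75    -0.15    -0.40]
  [  -0.10     0.80    -0.10]
  [  -0.20    -0.35     0.95]
Cofactors of I−A, C_ij = (−1)^(i+j)·(minor ij) (rows/columns in the sector order above):
  C_11 = (0.80)(0.95) − (-0.10)(-0.35) = 0.7250
  C_12 = −[(-0.10)(0.95) − (-0.10)(-0.20)] = 0.1150
  C_13 = (-0.10)(-0.35) − (0.80)(-0.20) = 0.1950
  C_21 = −[(-0.15)(0.95) − (-0.40)(-0.35)] = 0.2825
  C_22 = (0.75)(0.95) − (-0.40)(-0.20) = 0.6325
  C_23 = −[(0.75)(-0.35) − (-0.15)(-0.20)] = 0.2925
  C_31 = (-0.15)(-0.10) − (-0.40)(0.80) = 0.3350
  C_32 = −[(0.75)(-0.10) − (-0.40)(-0.10)] = 0.1150
  C_33 = (0.75)(0.80) − (-0.15)(-0.10) = 0.5850
det(I−A) = Σ_j (I−A)_1j·C_1j = (0.75)(0.7250) + (-0.15)(0.1150) + (-0.40)(0.1950) = 0.4485
adj(I−A) = Cᵀ =
  [ 0.7250   0.2825   0.3350]
  [ 0.1150   0.6325   0.1150]
  [ 0.1950   0.2925   0.5850]
(I − A)⁻¹ = adj(I−A) / det(I−A) ≈
  [   1.6165     0.6299     0.7469]
  [   0.2564     1.4103     0.2564]
  [   0.4348     0.6522     1.3043]
The output multiplier for sector j is the column-j sum of the Leontief inverse (I − A)⁻¹ = adj(I−A) / det(I−A).
Column 3 of adj(I−A): (0.3350, 0.1150, 0.5850); det(I−A) = 0.4485.
m_3 = (0.3350 + 0.1150 + 0.5850) / 0.4485 = 1.035 / 0.4485 ≈ 2.308.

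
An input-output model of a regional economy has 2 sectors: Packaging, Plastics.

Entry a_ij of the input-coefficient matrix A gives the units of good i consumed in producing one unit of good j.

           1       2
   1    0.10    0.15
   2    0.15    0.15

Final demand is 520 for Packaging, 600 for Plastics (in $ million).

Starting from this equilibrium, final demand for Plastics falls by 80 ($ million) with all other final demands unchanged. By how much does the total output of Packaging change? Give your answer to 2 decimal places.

Δx_1 = -16.16

I − A =
  [   0.90    -0.15]
  [  -0.15     0.85]
det(I−A) = (0.90)(0.85) − (-0.15)(-0.15) = 0.7425
adj(I−A) = [[0.85, 0.15], [0.15, 0.90]]
(I − A)⁻¹ = adj(I−A) / det(I−A) ≈
  [   1.1448     0.2020]
  [   0.2020     1.2121]
Δx = (I − A)⁻¹ Δd with Δd having -80 in the Plastics component and 0 elsewhere.
So Δx_1 = L_12 · (-80), where L_12 = adj(I−A)_12 / det(I−A) = 0.15 / 0.7425.
Δx_1 = 0.15 × (-80) / 0.7425 = -12.00 / 0.7425 ≈ -16.16.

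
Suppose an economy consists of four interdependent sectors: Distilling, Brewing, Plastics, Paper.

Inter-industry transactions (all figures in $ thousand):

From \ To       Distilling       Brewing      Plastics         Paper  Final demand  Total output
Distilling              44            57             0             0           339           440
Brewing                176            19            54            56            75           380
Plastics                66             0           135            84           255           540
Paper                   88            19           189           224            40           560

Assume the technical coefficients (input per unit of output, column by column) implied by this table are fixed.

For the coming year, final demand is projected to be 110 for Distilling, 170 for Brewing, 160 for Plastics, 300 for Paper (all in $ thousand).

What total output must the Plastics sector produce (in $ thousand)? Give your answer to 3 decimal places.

x_3 = 418.608

Technical coefficients a_ij = z_ij / X_j:
  a_11 = 44/440 = 0.10, a_21 = 176/440 = 0.40, a_31 = 66/440 = 0.15, a_41 = 88/440 = 0.20
  a_12 = 57/380 = 0.15, a_22 = 19/380 = 0.05, a_32 = 0/380 = 0.00, a_42 = 19/380 = 0.05
  a_13 = 0/540 = 0.00, a_23 = 54/540 = 0.10, a_33 = 135/540 = 0.25, a_43 = 189/540 = 0.35
  a_14 = 0/560 = 0.00, a_24 = 56/560 = 0.10, a_34 = 84/560 = 0.15, a_44 = 224/560 = 0.40
I − A =
  [   0.90    -0.15     0.00     0.00]
  [  -0.40     0.95    -0.10    -0.10]
  [  -0.15     0.00     0.75    -0.15]
  [  -0.20    -0.05    -0.35     0.60]
Compute the cofactors C_ij = (−1)^(i+j)·(3×3 minor ij) of I−A; the adjugate is their transpose:
adj(I−A) = Cᵀ =
  [ 0.373125   0.059625   0.014250   0.013500]
  [ 0.191250   0.357750   0.085500   0.081000]
  [ 0.116250   0.024750   0.469500   0.121500]
  [ 0.208125   0.064125   0.285750   0.594000]
det(I−A) = Σ_j (I−A)_1j·C_1j = (0.90)(0.373125) + (-0.15)(0.191250) + (0.00)(0.116250) + (0.00)(0.208125) = 0.307125
(I − A)⁻¹ = adj(I−A) / det(I−A) ≈
  [   1.2149     0.1941     0.0464     0.0440]
  [   0.6227     1.1648     0.2784     0.2637]
  [   0.3785     0.0806     1.5287     0.3956]
  [   0.6777     0.2088     0.9304     1.9341]
x = (I − A)⁻¹ d = adj(I−A)·d / det(I−A), with det(I−A) = 0.307125:
  x_1 = (0.373125·110 + 0.059625·170 + 0.014250·160 + 0.013500·300) / 0.307125 = 57.51 / 0.307125 ≈ 187.253
  x_2 = (0.191250·110 + 0.357750·170 + 0.085500·160 + 0.081000·300) / 0.307125 = 119.835 / 0.307125 ≈ 390.183
  x_3 = (0.116250·110 + 0.024750·170 + 0.469500·160 + 0.121500·300) / 0.307125 = 128.565 / 0.307125 ≈ 418.608
  x_4 = (0.208125·110 + 0.064125·170 + 0.285750·160 + 0.594000·300) / 0.307125 = 257.715 / 0.307125 ≈ 839.121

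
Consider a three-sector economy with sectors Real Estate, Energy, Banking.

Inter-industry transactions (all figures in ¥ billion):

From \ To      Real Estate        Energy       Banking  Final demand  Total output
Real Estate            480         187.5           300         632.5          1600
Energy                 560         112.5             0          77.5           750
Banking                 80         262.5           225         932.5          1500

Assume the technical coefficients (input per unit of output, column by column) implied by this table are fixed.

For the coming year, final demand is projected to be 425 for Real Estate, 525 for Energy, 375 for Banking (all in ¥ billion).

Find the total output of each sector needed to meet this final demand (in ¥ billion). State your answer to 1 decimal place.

x_1 = 1303.1, x_2 = 1154.2, x_3 = 993.1

Technical coefficients a_ij = z_ij / X_j:
  a_11 = 480/1600 = 0.30, a_21 = 560/1600 = 0.35, a_31 = 80/1600 = 0.05
  a_12 = 187.5/750 = 0.25, a_22 = 112.5/750 = 0.15, a_32 = 262.5/750 = 0.35
  a_13 = 300/1500 = 0.20, a_23 = 0/1500 = 0.00, a_33 = 225/1500 = 0.15
I − A =
  [   0.70    -0.25    -0.20]
  [  -0.35     0.85     0.00]
  [  -0.05    -0.35     0.85]
Cofactors of I−A, C_ij = (−1)^(i+j)·(minor ij) (rows/columns in the sector order above):
  C_11 = (0.85)(0.85) − (0.00)(-0.35) = 0.7225
  C_12 = −[(-0.35)(0.85) − (0.00)(-0.05)] = 0.2975
  C_13 = (-0.35)(-0.35) − (0.85)(-0.05) = 0.1650
  C_21 = −[(-0.25)(0.85) − (-0.20)(-0.35)] = 0.2825
  C_22 = (0.70)(0.85) − (-0.20)(-0.05) = 0.5850
  C_23 = −[(0.70)(-0.35) − (-0.25)(-0.05)] = 0.2575
  C_31 = (-0.25)(0.00) − (-0.20)(0.85) = 0.1700
  C_32 = −[(0.70)(0.00) − (-0.20)(-0.35)] = 0.0700
  C_33 = (0.70)(0.85) − (-0.25)(-0.35) = 0.5075
det(I−A) = Σ_j (I−A)_1j·C_1j = (0.70)(0.7225) + (-0.25)(0.2975) + (-0.20)(0.1650) = 0.398375
adj(I−A) = Cᵀ =
  [ 0.7225   0.2825   0.1700]
  [ 0.2975   0.5850   0.0700]
  [ 0.1650   0.2575   0.5075]
(I − A)⁻¹ = adj(I−A) / det(I−A) ≈
  [   1.8136     0.7091     0.4267]
  [   0.7468     1.4685     0.1757]
  [   0.4142     0.6464     1.2739]
x = (I − A)⁻¹ d = adj(I−A)·d / det(I−A), with det(I−A) = 0.398375:
  x_1 = (0.7225·425 + 0.2825·525 + 0.1700·375) / 0.398375 = 519.125 / 0.398375 ≈ 1303.1
  x_2 = (0.2975·425 + 0.5850·525 + 0.0700·375) / 0.398375 = 459.8125 / 0.398375 ≈ 1154.2
  x_3 = (0.1650·425 + 0.2575·525 + 0.5075·375) / 0.398375 = 395.625 / 0.398375 ≈ 993.1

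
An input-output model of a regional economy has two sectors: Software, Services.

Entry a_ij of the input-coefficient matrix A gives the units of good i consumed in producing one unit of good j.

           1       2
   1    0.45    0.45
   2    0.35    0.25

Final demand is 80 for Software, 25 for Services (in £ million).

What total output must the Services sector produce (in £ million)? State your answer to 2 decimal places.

x_2 = 163.73

I − A =
  [   0.55    -0.45]
  [  -0.35     0.75]
det(I−A) = (0.55)(0.75) − (-0.45)(-0.35) = 0.2550
adj(I−A) = [[0.75, 0.45], [0.35, 0.55]]
(I − A)⁻¹ = adj(I−A) / det(I−A) ≈
  [   2.9412     1.7647]
  [   1.3725     2.1569]
x = (I − A)⁻¹ d = adj(I−A)·d / det(I−A), with det(I−A) = 0.2550:
  x_1 = (0.75·80 + 0.45·25) / 0.2550 = 71.25 / 0.2550 ≈ 279.41
  x_2 = (0.35·80 + 0.55·25) / 0.2550 = 41.75 / 0.2550 ≈ 163.73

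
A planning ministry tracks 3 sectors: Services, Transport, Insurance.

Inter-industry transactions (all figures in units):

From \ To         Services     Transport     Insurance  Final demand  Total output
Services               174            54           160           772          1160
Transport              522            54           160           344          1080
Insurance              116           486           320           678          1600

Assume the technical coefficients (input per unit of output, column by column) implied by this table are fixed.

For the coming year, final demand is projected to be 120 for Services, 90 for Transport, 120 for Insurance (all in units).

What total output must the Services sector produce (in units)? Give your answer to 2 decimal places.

x_1 = 188.47

Technical coefficients a_ij = z_ij / X_j:
  a_11 = 174/1160 = 0.15, a_21 = 522/1160 = 0.45, a_31 = 116/1160 = 0.10
  a_12 = 54/1080 = 0.05, a_22 = 54/1080 = 0.05, a_32 = 486/1080 = 0.45
  a_13 = 160/1600 = 0.10, a_23 = 160/1600 = 0.10, a_33 = 320/1600 = 0.20
I − A =
  [   0.85    -0.05    -0.10]
  [  -0.45     0.95    -0.10]
  [  -0.10    -0.45     0.80]
Cofactors of I−A, C_ij = (−1)^(i+j)·(minor ij) (rows/columns in the sector order above):
  C_11 = (0.95)(0.80) − (-0.10)(-0.45) = 0.7150
  C_12 = −[(-0.45)(0.80) − (-0.10)(-0.10)] = 0.3700
  C_13 = (-0.45)(-0.45) − (0.95)(-0.10) = 0.2975
  C_21 = −[(-0.05)(0.80) − (-0.10)(-0.45)] = 0.0850
  C_22 = (0.85)(0.80) − (-0.10)(-0.10) = 0.6700
  C_23 = −[(0.85)(-0.45) − (-0.05)(-0.10)] = 0.3875
  C_31 = (-0.05)(-0.10) − (-0.10)(0.95) = 0.1000
  C_32 = −[(0.85)(-0.10) − (-0.10)(-0.45)] = 0.1300
  C_33 = (0.85)(0.95) − (-0.05)(-0.45) = 0.7850
det(I−A) = Σ_j (I−A)_1j·C_1j = (0.85)(0.7150) + (-0.05)(0.3700) + (-0.10)(0.2975) = 0.5595
adj(I−A) = Cᵀ =
  [ 0.7150   0.0850   0.1000]
  [ 0.3700   0.6700   0.1300]
  [ 0.2975   0.3875   0.7850]
(I − A)⁻¹ = adj(I−A) / det(I−A) ≈
  [   1.2779     0.1519     0.1787]
  [   0.6613     1.1975     0.2324]
  [   0.5317     0.6926     1.4030]
x = (I − A)⁻¹ d = adj(I−A)·d / det(I−A), with det(I−A) = 0.5595:
  x_1 = (0.7150·120 + 0.0850·90 + 0.1000·120) / 0.5595 = 105.45 / 0.5595 ≈ 188.47
  x_2 = (0.3700·120 + 0.6700·90 + 0.1300·120) / 0.5595 = 120.30 / 0.5595 ≈ 215.01
  x_3 = (0.2975·120 + 0.3875·90 + 0.7850·120) / 0.5595 = 164.775 / 0.5595 ≈ 294.50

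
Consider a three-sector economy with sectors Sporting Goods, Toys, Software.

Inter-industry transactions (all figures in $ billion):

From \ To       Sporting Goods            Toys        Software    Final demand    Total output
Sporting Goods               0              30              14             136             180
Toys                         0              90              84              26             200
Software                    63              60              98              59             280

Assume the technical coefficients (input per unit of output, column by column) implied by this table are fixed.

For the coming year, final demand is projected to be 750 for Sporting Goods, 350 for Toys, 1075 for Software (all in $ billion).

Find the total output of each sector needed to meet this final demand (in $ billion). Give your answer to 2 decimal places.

x_1 = 1313.11, x_2 = 2571.50, x_3 = 3547.75

Technical coefficients a_ij = z_ij / X_j:
  a_11 = 0/180 = 0.00, a_21 = 0/180 = 0.00, a_31 = 63/180 = 0.35
  a_12 = 30/200 = 0.15, a_22 = 90/200 = 0.45, a_32 = 60/200 = 0.30
  a_13 = 14/280 = 0.05, a_23 = 84/280 = 0.30, a_33 = 98/280 = 0.35
I − A =
  [   1.00    -0.15    -0.05]
  [   0.00     0.55    -0.30]
  [  -0.35    -0.30     0.65]
Cofactors of I−A, C_ij = (−1)^(i+j)·(minor ij) (rows/columns in the sector order above):
  C_11 = (0.55)(0.65) − (-0.30)(-0.30) = 0.2675
  C_12 = −[(0.00)(0.65) − (-0.30)(-0.35)] = 0.1050
  C_13 = (0.00)(-0.30) − (0.55)(-0.35) = 0.1925
  C_21 = −[(-0.15)(0.65) − (-0.05)(-0.30)] = 0.1125
  C_22 = (1.00)(0.65) − (-0.05)(-0.35) = 0.6325
  C_23 = −[(1.00)(-0.30) − (-0.15)(-0.35)] = 0.3525
  C_31 = (-0.15)(-0.30) − (-0.05)(0.55) = 0.0725
  C_32 = −[(1.00)(-0.30) − (-0.05)(0.00)] = 0.3000
  C_33 = (1.00)(0.55) − (-0.15)(0.00) = 0.5500
det(I−A) = Σ_j (I−A)_1j·C_1j = (1.00)(0.2675) + (-0.15)(0.1050) + (-0.05)(0.1925) = 0.242125
adj(I−A) = Cᵀ =
  [ 0.2675   0.1125   0.0725]
  [ 0.1050   0.6325   0.3000]
  [ 0.1925   0.3525   0.5500]
(I − A)⁻¹ = adj(I−A) / det(I−A) ≈
  [   1.1048     0.4646     0.2994]
  [   0.4337     2.6123     1.2390]
  [   0.7950     1.4559     2.2716]
x = (I − A)⁻¹ d = adj(I−A)·d / det(I−A), with det(I−A) = 0.242125:
  x_1 = (0.2675·750 + 0.1125·350 + 0.0725·1075) / 0.242125 = 317.9375 / 0.242125 ≈ 1313.11
  x_2 = (0.1050·750 + 0.6325·350 + 0.3000·1075) / 0.242125 = 622.625 / 0.242125 ≈ 2571.50
  x_3 = (0.1925·750 + 0.3525·350 + 0.5500·1075) / 0.242125 = 859.00 / 0.242125 ≈ 3547.75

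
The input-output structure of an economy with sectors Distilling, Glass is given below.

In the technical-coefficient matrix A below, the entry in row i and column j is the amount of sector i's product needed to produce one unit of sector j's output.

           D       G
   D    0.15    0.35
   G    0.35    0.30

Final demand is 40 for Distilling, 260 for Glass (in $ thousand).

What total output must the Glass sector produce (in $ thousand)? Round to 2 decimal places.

I − A =
  [   0.85    -0.35]
  [  -0.35     0.70]
det(I−A) = (0.85)(0.70) − (-0.35)(-0.35) = 0.4725
adj(I−A) = [[0.70, 0.35], [0.35, 0.85]]
(I − A)⁻¹ = adj(I−A) / det(I−A) ≈
  [   1.4815     0.7407]
  [   0.7407     1.7989]
x = (I − A)⁻¹ d = adj(I−A)·d / det(I−A), with det(I−A) = 0.4725:
  x_D = (0.70·40 + 0.35·260) / 0.4725 = 119.00 / 0.4725 ≈ 251.85
  x_G = (0.35·40 + 0.85·260) / 0.4725 = 235.00 / 0.4725 ≈ 497.35

x_G = 497.35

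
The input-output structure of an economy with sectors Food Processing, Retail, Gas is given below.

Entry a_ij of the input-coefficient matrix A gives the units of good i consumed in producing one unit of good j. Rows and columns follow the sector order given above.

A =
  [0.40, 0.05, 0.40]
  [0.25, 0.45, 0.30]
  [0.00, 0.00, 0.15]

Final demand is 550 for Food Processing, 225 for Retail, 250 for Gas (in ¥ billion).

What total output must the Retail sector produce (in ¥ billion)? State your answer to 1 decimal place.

x_R = 1117.6

I − A =
  [   0.60    -0.05    -0.40]
  [  -0.25     0.55    -0.30]
  [   0.00     0.00     0.85]
Cofactors of I−A, C_ij = (−1)^(i+j)·(minor ij) (rows/columns in the sector order above):
  C_11 = (0.55)(0.85) − (-0.30)(0.00) = 0.4675
  C_12 = −[(-0.25)(0.85) − (-0.30)(0.00)] = 0.2125
  C_13 = (-0.25)(0.00) − (0.55)(0.00) = 0.0000
  C_21 = −[(-0.05)(0.85) − (-0.40)(0.00)] = 0.0425
  C_22 = (0.60)(0.85) − (-0.40)(0.00) = 0.5100
  C_23 = −[(0.60)(0.00) − (-0.05)(0.00)] = 0.0000
  C_31 = (-0.05)(-0.30) − (-0.40)(0.55) = 0.2350
  C_32 = −[(0.60)(-0.30) − (-0.40)(-0.25)] = 0.2800
  C_33 = (0.60)(0.55) − (-0.05)(-0.25) = 0.3175
det(I−A) = Σ_j (I−A)_1j·C_1j = (0.60)(0.4675) + (-0.05)(0.2125) + (-0.40)(0.0000) = 0.269875
adj(I−A) = Cᵀ =
  [ 0.4675   0.0425   0.2350]
  [ 0.2125   0.5100   0.2800]
  [ 0.0000   0.0000   0.3175]
(I − A)⁻¹ = adj(I−A) / det(I−A) ≈
  [   1.7323     0.1575     0.8708]
  [   0.7874     1.8898     1.0375]
  [   0.0000     0.0000     1.1765]
x = (I − A)⁻¹ d = adj(I−A)·d / det(I−A), with det(I−A) = 0.269875:
  x_F = (0.4675·550 + 0.0425·225 + 0.2350·250) / 0.269875 = 325.4375 / 0.269875 ≈ 1205.9
  x_R = (0.2125·550 + 0.5100·225 + 0.2800·250) / 0.269875 = 301.625 / 0.269875 ≈ 1117.6
  x_G = (0.0000·550 + 0.0000·225 + 0.3175·250) / 0.269875 = 79.375 / 0.269875 ≈ 294.1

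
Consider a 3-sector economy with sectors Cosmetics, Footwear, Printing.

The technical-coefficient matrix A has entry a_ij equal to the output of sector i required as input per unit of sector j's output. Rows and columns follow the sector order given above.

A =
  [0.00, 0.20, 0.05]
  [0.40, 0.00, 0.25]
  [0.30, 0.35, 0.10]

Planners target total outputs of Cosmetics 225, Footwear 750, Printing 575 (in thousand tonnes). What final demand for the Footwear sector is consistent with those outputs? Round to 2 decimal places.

d_2 = 516.25

I − A =
  [   1.00    -0.20    -0.05]
  [  -0.40     1.00    -0.25]
  [  -0.30    -0.35     0.90]
d = (I − A) x:
  d_1 = (+1.00)·225 + (-0.20)·750 + (-0.05)·575 = 46.25
  d_2 = (-0.40)·225 + (+1.00)·750 + (-0.25)·575 = 516.25
  d_3 = (-0.30)·225 + (-0.35)·750 + (+0.90)·575 = 187.50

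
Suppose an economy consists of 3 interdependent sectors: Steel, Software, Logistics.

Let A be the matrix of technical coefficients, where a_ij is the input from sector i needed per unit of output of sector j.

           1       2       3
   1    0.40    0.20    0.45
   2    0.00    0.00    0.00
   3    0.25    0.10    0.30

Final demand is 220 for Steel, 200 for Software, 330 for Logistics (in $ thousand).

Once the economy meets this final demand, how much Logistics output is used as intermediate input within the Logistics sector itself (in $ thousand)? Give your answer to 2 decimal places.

z_33 = 268.29

I − A =
  [   0.60    -0.20    -0.45]
  [   0.00     1.00     0.00]
  [  -0.25    -0.10     0.70]
Cofactors of I−A, C_ij = (−1)^(i+j)·(minor ij) (rows/columns in the sector order above):
  C_11 = (1.00)(0.70) − (0.00)(-0.10) = 0.7000
  C_12 = −[(0.00)(0.70) − (0.00)(-0.25)] = 0.0000
  C_13 = (0.00)(-0.10) − (1.00)(-0.25) = 0.2500
  C_21 = −[(-0.20)(0.70) − (-0.45)(-0.10)] = 0.1850
  C_22 = (0.60)(0.70) − (-0.45)(-0.25) = 0.3075
  C_23 = −[(0.60)(-0.10) − (-0.20)(-0.25)] = 0.1100
  C_31 = (-0.20)(0.00) − (-0.45)(1.00) = 0.4500
  C_32 = −[(0.60)(0.00) − (-0.45)(0.00)] = 0.0000
  C_33 = (0.60)(1.00) − (-0.20)(0.00) = 0.6000
det(I−A) = Σ_j (I−A)_1j·C_1j = (0.60)(0.7000) + (-0.20)(0.0000) + (-0.45)(0.2500) = 0.3075
adj(I−A) = Cᵀ =
  [ 0.7000   0.1850   0.4500]
  [ 0.0000   0.3075   0.0000]
  [ 0.2500   0.1100   0.6000]
(I − A)⁻¹ = adj(I−A) / det(I−A) ≈
  [   2.2764     0.6016     1.4634]
  [   0.0000     1.0000     0.0000]
  [   0.8130     0.3577     1.9512]
First solve x = (I − A)⁻¹ d = adj(I−A)·d / det(I−A); in particular x_3 = (0.2500·220 + 0.1100·200 + 0.6000·330) / 0.3075 = 275.00 / 0.3075 ≈ 894.3089.
Intermediate flow from 3 to 3: z_33 = a_33 · x_3 = 0.30 × 275.00 / 0.3075 = 82.50 / 0.3075 ≈ 268.29.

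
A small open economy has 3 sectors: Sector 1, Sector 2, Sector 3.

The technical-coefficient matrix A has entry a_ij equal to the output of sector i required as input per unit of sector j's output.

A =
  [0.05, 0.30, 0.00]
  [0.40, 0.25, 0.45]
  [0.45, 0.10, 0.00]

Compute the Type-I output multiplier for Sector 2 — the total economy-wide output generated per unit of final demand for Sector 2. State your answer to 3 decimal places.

m_2 = 3.027

I − A =
  [   0.95    -0.30     0.00]
  [  -0.40     0.75    -0.45]
  [  -0.45    -0.10     1.00]
Cofactors of I−A, C_ij = (−1)^(i+j)·(minor ij) (rows/columns in the sector order above):
  C_11 = (0.75)(1.00) − (-0.45)(-0.10) = 0.7050
  C_12 = −[(-0.40)(1.00) − (-0.45)(-0.45)] = 0.6025
  C_13 = (-0.40)(-0.10) − (0.75)(-0.45) = 0.3775
  C_21 = −[(-0.30)(1.00) − (0.00)(-0.10)] = 0.3000
  C_22 = (0.95)(1.00) − (0.00)(-0.45) = 0.9500
  C_23 = −[(0.95)(-0.10) − (-0.30)(-0.45)] = 0.2300
  C_31 = (-0.30)(-0.45) − (0.00)(0.75) = 0.1350
  C_32 = −[(0.95)(-0.45) − (0.00)(-0.40)] = 0.4275
  C_33 = (0.95)(0.75) − (-0.30)(-0.40) = 0.5925
det(I−A) = Σ_j (I−A)_1j·C_1j = (0.95)(0.7050) + (-0.30)(0.6025) + (0.00)(0.3775) = 0.4890
adj(I−A) = Cᵀ =
  [ 0.7050   0.3000   0.1350]
  [ 0.6025   0.9500   0.4275]
  [ 0.3775   0.2300   0.5925]
(I − A)⁻¹ = adj(I−A) / det(I−A) ≈
  [   1.4417     0.6135     0.2761]
  [   1.2321     1.9427     0.8742]
  [   0.7720     0.4703     1.2117]
The output multiplier for sector j is the column-j sum of the Leontief inverse (I − A)⁻¹ = adj(I−A) / det(I−A).
Column 2 of adj(I−A): (0.3000, 0.9500, 0.2300); det(I−A) = 0.4890.
m_2 = (0.3000 + 0.9500 + 0.2300) / 0.4890 = 1.48 / 0.4890 ≈ 3.027.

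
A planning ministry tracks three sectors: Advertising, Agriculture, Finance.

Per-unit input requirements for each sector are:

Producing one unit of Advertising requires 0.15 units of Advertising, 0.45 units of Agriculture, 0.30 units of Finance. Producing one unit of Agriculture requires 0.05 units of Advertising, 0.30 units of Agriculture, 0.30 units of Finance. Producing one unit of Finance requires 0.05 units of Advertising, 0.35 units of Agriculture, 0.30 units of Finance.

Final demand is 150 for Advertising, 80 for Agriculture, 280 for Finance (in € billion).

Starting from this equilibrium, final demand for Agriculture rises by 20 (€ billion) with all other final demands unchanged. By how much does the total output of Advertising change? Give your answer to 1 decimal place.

I − A =
  [   0.85    -0.05    -0.05]
  [  -0.45     0.70    -0.35]
  [  -0.30    -0.30     0.70]
Cofactors of I−A, C_ij = (−1)^(i+j)·(minor ij) (rows/columns in the sector order above):
  C_11 = (0.70)(0.70) − (-0.35)(-0.30) = 0.3850
  C_12 = −[(-0.45)(0.70) − (-0.35)(-0.30)] = 0.4200
  C_13 = (-0.45)(-0.30) − (0.70)(-0.30) = 0.3450
  C_21 = −[(-0.05)(0.70) − (-0.05)(-0.30)] = 0.0500
  C_22 = (0.85)(0.70) − (-0.05)(-0.30) = 0.5800
  C_23 = −[(0.85)(-0.30) − (-0.05)(-0.30)] = 0.2700
  C_31 = (-0.05)(-0.35) − (-0.05)(0.70) = 0.0525
  C_32 = −[(0.85)(-0.35) − (-0.05)(-0.45)] = 0.3200
  C_33 = (0.85)(0.70) − (-0.05)(-0.45) = 0.5725
det(I−A) = Σ_j (I−A)_1j·C_1j = (0.85)(0.3850) + (-0.05)(0.4200) + (-0.05)(0.3450) = 0.2890
adj(I−A) = Cᵀ =
  [ 0.3850   0.0500   0.0525]
  [ 0.4200   0.5800   0.3200]
  [ 0.3450   0.2700   0.5725]
(I − A)⁻¹ = adj(I−A) / det(I−A) ≈
  [   1.3322     0.1730     0.1817]
  [   1.4533     2.0069     1.1073]
  [   1.1938     0.9343     1.9810]
Δx = (I − A)⁻¹ Δd with Δd having +20 in the Agriculture component and 0 elsewhere.
So Δx_1 = L_12 · (+20), where L_12 = adj(I−A)_12 / det(I−A) = 0.0500 / 0.2890.
Δx_1 = 0.0500 × (+20) / 0.2890 = 1.00 / 0.2890 ≈ 3.5.

Δx_1 = 3.5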